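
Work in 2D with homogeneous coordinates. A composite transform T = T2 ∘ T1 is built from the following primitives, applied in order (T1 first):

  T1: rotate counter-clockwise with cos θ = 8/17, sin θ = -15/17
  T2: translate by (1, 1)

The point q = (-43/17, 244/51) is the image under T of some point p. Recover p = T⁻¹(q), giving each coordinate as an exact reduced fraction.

T1 = [8/17 15/17 0; -15/17 8/17 0; 0 0 1]
T2·T1 = [8/17 15/17 1; -15/17 8/17 1; 0 0 1]
det M = 1; M⁻¹ = [8/17 -15/17 7/17; 15/17 8/17 -23/17; 0 0 1]
M⁻¹ · (-43/17, 244/51)ᵀ = (-5, -4/3)ᵀ

p = (-5, -4/3)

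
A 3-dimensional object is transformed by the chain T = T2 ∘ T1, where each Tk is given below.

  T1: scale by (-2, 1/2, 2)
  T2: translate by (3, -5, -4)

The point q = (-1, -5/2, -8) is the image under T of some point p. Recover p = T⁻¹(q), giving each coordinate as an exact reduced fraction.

T1 = [-2 0 0 0; 0 1/2 0 0; 0 0 2 0; 0 0 0 1]
T2·T1 = [-2 0 0 3; 0 1/2 0 -5; 0 0 2 -4; 0 0 0 1]
det M = -2; M⁻¹ = [-1/2 0 0 3/2; 0 2 0 10; 0 0 1/2 2; 0 0 0 1]
M⁻¹ · (-1, -5/2, -8)ᵀ = (2, 5, -2)ᵀ

p = (2, 5, -2)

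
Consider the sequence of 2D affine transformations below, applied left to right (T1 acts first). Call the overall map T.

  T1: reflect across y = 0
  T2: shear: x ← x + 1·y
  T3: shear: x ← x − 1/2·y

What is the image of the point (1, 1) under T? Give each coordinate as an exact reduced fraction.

T1 reflect across y = 0: (1, 1) → (1, -1)
T2 shear: x ← x + 1·y: (1, -1) → (0, -1)
T3 shear: x ← x − 1/2·y: (0, -1) → (1/2, -1)

T(p) = (1/2, -1)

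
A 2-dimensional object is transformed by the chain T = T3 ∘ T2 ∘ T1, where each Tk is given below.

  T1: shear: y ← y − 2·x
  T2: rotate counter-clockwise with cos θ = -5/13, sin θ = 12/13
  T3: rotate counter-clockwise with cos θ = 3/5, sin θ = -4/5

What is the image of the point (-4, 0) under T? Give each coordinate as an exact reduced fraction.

T1 shear: y ← y − 2·x: (-4, 0) → (-4, 8)
T2 rotate counter-clockwise with cos θ = -5/13, sin θ = 12/13: (-4, 8) → (-76/13, -88/13)
T3 rotate counter-clockwise with cos θ = 3/5, sin θ = -4/5: (-76/13, -88/13) → (-116/13, 8/13)

T(p) = (-116/13, 8/13)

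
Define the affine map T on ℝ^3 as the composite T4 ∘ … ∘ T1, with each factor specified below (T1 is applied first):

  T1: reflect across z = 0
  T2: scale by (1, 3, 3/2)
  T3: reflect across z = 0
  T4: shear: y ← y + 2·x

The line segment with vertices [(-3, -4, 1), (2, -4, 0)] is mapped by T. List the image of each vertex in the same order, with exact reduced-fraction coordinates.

T1 reflect across z = 0: (-3, -4, 1) → (-3, -4, -1); (2, -4, 0) → (2, -4, 0)
T2 scale by (1, 3, 3/2): (-3, -4, -1) → (-3, -12, -3/2); (2, -4, 0) → (2, -12, 0)
T3 reflect across z = 0: (-3, -12, -3/2) → (-3, -12, 3/2); (2, -12, 0) → (2, -12, 0)
T4 shear: y ← y + 2·x: (-3, -12, 3/2) → (-3, -18, 3/2); (2, -12, 0) → (2, -8, 0)

image vertices: (-3, -18, 3/2), (2, -8, 0)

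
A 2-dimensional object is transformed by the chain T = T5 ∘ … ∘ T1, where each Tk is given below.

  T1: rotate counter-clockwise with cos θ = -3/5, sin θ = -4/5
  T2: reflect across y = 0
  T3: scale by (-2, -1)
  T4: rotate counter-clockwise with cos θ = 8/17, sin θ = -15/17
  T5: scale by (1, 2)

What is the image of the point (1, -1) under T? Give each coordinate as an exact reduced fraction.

T1 rotate counter-clockwise with cos θ = -3/5, sin θ = -4/5: (1, -1) → (-7/5, -1/5)
T2 reflect across y = 0: (-7/5, -1/5) → (-7/5, 1/5)
T3 scale by (-2, -1): (-7/5, 1/5) → (14/5, -1/5)
T4 rotate counter-clockwise with cos θ = 8/17, sin θ = -15/17: (14/5, -1/5) → (97/85, -218/85)
T5 scale by (1, 2): (97/85, -218/85) → (97/85, -436/85)

T(p) = (97/85, -436/85)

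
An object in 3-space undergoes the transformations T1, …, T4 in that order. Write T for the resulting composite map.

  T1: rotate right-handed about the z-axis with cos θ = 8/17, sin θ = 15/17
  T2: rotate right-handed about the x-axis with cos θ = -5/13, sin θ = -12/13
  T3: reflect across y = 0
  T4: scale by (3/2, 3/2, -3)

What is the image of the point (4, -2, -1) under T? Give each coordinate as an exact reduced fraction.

T(p) = (93/17, 636/221, 1329/221)

T1 rotate right-handed about the z-axis with cos θ = 8/17, sin θ = 15/17: (4, -2, -1) → (62/17, 44/17, -1)
T2 rotate right-handed about the x-axis with cos θ = -5/13, sin θ = -12/13: (62/17, 44/17, -1) → (62/17, -424/221, -443/221)
T3 reflect across y = 0: (62/17, -424/221, -443/221) → (62/17, 424/221, -443/221)
T4 scale by (3/2, 3/2, -3): (62/17, 424/221, -443/221) → (93/17, 636/221, 1329/221)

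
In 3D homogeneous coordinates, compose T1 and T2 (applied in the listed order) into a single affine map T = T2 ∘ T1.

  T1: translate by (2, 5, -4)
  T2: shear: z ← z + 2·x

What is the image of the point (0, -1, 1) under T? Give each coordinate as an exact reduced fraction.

T(p) = (2, 4, 1)

T1 translate by (2, 5, -4): (0, -1, 1) → (2, 4, -3)
T2 shear: z ← z + 2·x: (2, 4, -3) → (2, 4, 1)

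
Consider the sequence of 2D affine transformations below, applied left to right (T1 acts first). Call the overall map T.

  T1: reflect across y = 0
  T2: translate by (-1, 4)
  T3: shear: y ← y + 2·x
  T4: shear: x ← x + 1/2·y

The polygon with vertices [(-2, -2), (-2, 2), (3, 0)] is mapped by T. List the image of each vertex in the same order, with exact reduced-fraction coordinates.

image vertices: (-3, 0), (-5, -4), (6, 8)

T1 reflect across y = 0: (-2, -2) → (-2, 2); (-2, 2) → (-2, -2); (3, 0) → (3, 0)
T2 translate by (-1, 4): (-2, 2) → (-3, 6); (-2, -2) → (-3, 2); (3, 0) → (2, 4)
T3 shear: y ← y + 2·x: (-3, 6) → (-3, 0); (-3, 2) → (-3, -4); (2, 4) → (2, 8)
T4 shear: x ← x + 1/2·y: (-3, 0) → (-3, 0); (-3, -4) → (-5, -4); (2, 8) → (6, 8)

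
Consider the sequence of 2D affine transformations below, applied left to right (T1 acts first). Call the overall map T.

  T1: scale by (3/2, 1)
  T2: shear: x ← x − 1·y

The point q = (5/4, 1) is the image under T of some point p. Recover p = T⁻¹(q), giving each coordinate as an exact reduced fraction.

T1 = [3/2 0 0; 0 1 0; 0 0 1]
T2·T1 = [3/2 -1 0; 0 1 0; 0 0 1]
det M = 3/2; M⁻¹ = [2/3 2/3 0; 0 1 0; 0 0 1]
M⁻¹ · (5/4, 1)ᵀ = (3/2, 1)ᵀ

p = (3/2, 1)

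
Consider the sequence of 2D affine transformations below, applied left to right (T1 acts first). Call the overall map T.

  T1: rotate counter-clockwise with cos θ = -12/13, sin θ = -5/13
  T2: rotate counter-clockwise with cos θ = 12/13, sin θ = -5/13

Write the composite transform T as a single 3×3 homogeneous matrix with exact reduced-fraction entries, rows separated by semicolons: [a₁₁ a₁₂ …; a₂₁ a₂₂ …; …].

T = [-1 0 0; 0 -1 0; 0 0 1]

T1 = [-12/13 5/13 0; -5/13 -12/13 0; 0 0 1]
T2·T1 = [-1 0 0; 0 -1 0; 0 0 1]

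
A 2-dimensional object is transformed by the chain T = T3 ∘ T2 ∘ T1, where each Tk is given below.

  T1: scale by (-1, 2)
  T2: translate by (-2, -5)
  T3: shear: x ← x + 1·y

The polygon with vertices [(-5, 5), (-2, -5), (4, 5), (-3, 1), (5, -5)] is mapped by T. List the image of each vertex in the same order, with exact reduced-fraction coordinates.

image vertices: (8, 5), (-15, -15), (-1, 5), (-2, -3), (-22, -15)

T1 scale by (-1, 2): (-5, 5) → (5, 10); (-2, -5) → (2, -10); (4, 5) → (-4, 10); (-3, 1) → (3, 2); (5, -5) → (-5, -10)
T2 translate by (-2, -5): (5, 10) → (3, 5); (2, -10) → (0, -15); (-4, 10) → (-6, 5); (3, 2) → (1, -3); (-5, -10) → (-7, -15)
T3 shear: x ← x + 1·y: (3, 5) → (8, 5); (0, -15) → (-15, -15); (-6, 5) → (-1, 5); (1, -3) → (-2, -3); (-7, -15) → (-22, -15)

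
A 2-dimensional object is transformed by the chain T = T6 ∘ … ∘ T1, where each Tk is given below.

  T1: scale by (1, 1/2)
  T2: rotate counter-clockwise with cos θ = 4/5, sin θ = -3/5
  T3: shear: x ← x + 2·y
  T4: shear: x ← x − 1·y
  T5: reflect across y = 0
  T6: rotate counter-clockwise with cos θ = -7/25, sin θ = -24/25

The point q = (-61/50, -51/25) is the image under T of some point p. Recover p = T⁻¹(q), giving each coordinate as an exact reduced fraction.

T1 = [1 0 0; 0 1/2 0; 0 0 1]
T2·T1 = [4/5 3/10 0; -3/5 2/5 0; 0 0 1]
T3·…·T1 = [-2/5 11/10 0; -3/5 2/5 0; 0 0 1]
T4·…·T1 = [1/5 7/10 0; -3/5 2/5 0; 0 0 1]
T5·…·T1 = [1/5 7/10 0; 3/5 -2/5 0; 0 0 1]
T6·…·T1 = [13/25 -29/50 0; -9/25 -14/25 0; 0 0 1]
det M = -1/2; M⁻¹ = [28/25 -29/25 0; -18/25 -26/25 0; 0 0 1]
M⁻¹ · (-61/50, -51/25)ᵀ = (1, 3)ᵀ

p = (1, 3)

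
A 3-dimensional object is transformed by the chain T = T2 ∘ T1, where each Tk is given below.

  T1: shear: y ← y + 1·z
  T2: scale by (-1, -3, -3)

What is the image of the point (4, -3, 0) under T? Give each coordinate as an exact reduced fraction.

T1 shear: y ← y + 1·z: (4, -3, 0) → (4, -3, 0)
T2 scale by (-1, -3, -3): (4, -3, 0) → (-4, 9, 0)

T(p) = (-4, 9, 0)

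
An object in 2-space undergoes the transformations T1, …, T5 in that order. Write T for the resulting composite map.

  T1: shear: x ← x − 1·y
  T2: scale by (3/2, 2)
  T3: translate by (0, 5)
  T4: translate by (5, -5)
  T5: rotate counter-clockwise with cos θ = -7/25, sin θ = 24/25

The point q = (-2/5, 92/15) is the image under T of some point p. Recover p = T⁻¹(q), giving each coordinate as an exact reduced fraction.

p = (0, -2/3)

T1 = [1 -1 0; 0 1 0; 0 0 1]
T2·T1 = [3/2 -3/2 0; 0 2 0; 0 0 1]
T3·…·T1 = [3/2 -3/2 0; 0 2 5; 0 0 1]
T4·…·T1 = [3/2 -3/2 5; 0 2 0; 0 0 1]
T5·…·T1 = [-21/50 -3/2 -7/5; 36/25 -2 24/5; 0 0 1]
det M = 3; M⁻¹ = [-2/3 1/2 -10/3; -12/25 -7/50 0; 0 0 1]
M⁻¹ · (-2/5, 92/15)ᵀ = (0, -2/3)ᵀ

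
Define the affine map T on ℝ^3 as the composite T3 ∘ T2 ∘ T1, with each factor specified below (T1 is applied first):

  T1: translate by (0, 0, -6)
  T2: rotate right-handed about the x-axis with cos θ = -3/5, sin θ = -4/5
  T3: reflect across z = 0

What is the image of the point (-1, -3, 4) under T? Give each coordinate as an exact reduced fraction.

T1 translate by (0, 0, -6): (-1, -3, 4) → (-1, -3, -2)
T2 rotate right-handed about the x-axis with cos θ = -3/5, sin θ = -4/5: (-1, -3, -2) → (-1, 1/5, 18/5)
T3 reflect across z = 0: (-1, 1/5, 18/5) → (-1, 1/5, -18/5)

T(p) = (-1, 1/5, -18/5)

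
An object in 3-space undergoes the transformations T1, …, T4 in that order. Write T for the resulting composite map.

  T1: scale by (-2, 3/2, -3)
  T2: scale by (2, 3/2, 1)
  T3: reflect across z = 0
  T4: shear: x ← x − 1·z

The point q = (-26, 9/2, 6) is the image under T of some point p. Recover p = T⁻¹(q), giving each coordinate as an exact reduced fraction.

T1 = [-2 0 0 0; 0 3/2 0 0; 0 0 -3 0; 0 0 0 1]
T2·T1 = [-4 0 0 0; 0 9/4 0 0; 0 0 -3 0; 0 0 0 1]
T3·…·T1 = [-4 0 0 0; 0 9/4 0 0; 0 0 3 0; 0 0 0 1]
T4·…·T1 = [-4 0 -3 0; 0 9/4 0 0; 0 0 3 0; 0 0 0 1]
det M = -27; M⁻¹ = [-1/4 0 -1/4 0; 0 4/9 0 0; 0 0 1/3 0; 0 0 0 1]
M⁻¹ · (-26, 9/2, 6)ᵀ = (5, 2, 2)ᵀ

p = (5, 2, 2)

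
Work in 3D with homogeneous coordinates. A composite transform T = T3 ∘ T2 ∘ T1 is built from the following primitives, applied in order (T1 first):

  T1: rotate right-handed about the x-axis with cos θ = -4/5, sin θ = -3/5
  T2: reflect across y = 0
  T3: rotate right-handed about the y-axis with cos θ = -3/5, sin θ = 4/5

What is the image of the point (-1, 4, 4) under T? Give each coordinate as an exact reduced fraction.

T(p) = (-97/25, 4/5, 104/25)

T1 rotate right-handed about the x-axis with cos θ = -4/5, sin θ = -3/5: (-1, 4, 4) → (-1, -4/5, -28/5)
T2 reflect across y = 0: (-1, -4/5, -28/5) → (-1, 4/5, -28/5)
T3 rotate right-handed about the y-axis with cos θ = -3/5, sin θ = 4/5: (-1, 4/5, -28/5) → (-97/25, 4/5, 104/25)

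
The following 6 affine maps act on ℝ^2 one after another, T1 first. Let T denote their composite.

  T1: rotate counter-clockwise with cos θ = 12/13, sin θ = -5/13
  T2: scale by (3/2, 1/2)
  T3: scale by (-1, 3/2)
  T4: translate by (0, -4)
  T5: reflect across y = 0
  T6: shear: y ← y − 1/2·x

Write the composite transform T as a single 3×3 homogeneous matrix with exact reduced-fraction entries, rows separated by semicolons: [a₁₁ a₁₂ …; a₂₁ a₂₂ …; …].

T = [-18/13 -15/26 0; 51/52 -21/52 4; 0 0 1]

T1 = [12/13 5/13 0; -5/13 12/13 0; 0 0 1]
T2·T1 = [18/13 15/26 0; -5/26 6/13 0; 0 0 1]
T3·…·T1 = [-18/13 -15/26 0; -15/52 9/13 0; 0 0 1]
T4·…·T1 = [-18/13 -15/26 0; -15/52 9/13 -4; 0 0 1]
T5·…·T1 = [-18/13 -15/26 0; 15/52 -9/13 4; 0 0 1]
T6·…·T1 = [-18/13 -15/26 0; 51/52 -21/52 4; 0 0 1]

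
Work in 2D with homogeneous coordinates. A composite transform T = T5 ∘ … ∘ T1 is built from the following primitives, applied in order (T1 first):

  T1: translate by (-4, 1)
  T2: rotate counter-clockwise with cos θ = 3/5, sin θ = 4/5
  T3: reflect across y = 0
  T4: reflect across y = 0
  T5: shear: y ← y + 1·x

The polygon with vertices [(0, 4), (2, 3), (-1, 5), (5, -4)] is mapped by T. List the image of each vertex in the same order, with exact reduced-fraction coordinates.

T1 translate by (-4, 1): (0, 4) → (-4, 5); (2, 3) → (-2, 4); (-1, 5) → (-5, 6); (5, -4) → (1, -3)
T2 rotate counter-clockwise with cos θ = 3/5, sin θ = 4/5: (-4, 5) → (-32/5, -1/5); (-2, 4) → (-22/5, 4/5); (-5, 6) → (-39/5, -2/5); (1, -3) → (3, -1)
T3 reflect across y = 0: (-32/5, -1/5) → (-32/5, 1/5); (-22/5, 4/5) → (-22/5, -4/5); (-39/5, -2/5) → (-39/5, 2/5); (3, -1) → (3, 1)
T4 reflect across y = 0: (-32/5, 1/5) → (-32/5, -1/5); (-22/5, -4/5) → (-22/5, 4/5); (-39/5, 2/5) → (-39/5, -2/5); (3, 1) → (3, -1)
T5 shear: y ← y + 1·x: (-32/5, -1/5) → (-32/5, -33/5); (-22/5, 4/5) → (-22/5, -18/5); (-39/5, -2/5) → (-39/5, -41/5); (3, -1) → (3, 2)

image vertices: (-32/5, -33/5), (-22/5, -18/5), (-39/5, -41/5), (3, 2)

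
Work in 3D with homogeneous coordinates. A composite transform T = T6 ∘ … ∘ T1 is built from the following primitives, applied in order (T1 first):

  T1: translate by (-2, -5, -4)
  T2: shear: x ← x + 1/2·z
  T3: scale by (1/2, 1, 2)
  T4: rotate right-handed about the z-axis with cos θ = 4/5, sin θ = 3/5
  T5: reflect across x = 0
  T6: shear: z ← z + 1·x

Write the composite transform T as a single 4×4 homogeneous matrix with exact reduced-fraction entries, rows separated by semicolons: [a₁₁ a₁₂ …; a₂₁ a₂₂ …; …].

T1 = [1 0 0 -2; 0 1 0 -5; 0 0 1 -4; 0 0 0 1]
T2·T1 = [1 0 1/2 -4; 0 1 0 -5; 0 0 1 -4; 0 0 0 1]
T3·…·T1 = [1/2 0 1/4 -2; 0 1 0 -5; 0 0 2 -8; 0 0 0 1]
T4·…·T1 = [2/5 -3/5 1/5 7/5; 3/10 4/5 3/20 -26/5; 0 0 2 -8; 0 0 0 1]
T5·…·T1 = [-2/5 3/5 -1/5 -7/5; 3/10 4/5 3/20 -26/5; 0 0 2 -8; 0 0 0 1]
T6·…·T1 = [-2/5 3/5 -1/5 -7/5; 3/10 4/5 3/20 -26/5; -2/5 3/5 9/5 -47/5; 0 0 0 1]

T = [-2/5 3/5 -1/5 -7/5; 3/10 4/5 3/20 -26/5; -2/5 3/5 9/5 -47/5; 0 0 0 1]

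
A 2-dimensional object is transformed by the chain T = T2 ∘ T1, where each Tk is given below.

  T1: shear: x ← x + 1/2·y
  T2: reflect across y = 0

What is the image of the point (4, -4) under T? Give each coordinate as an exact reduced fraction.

T1 shear: x ← x + 1/2·y: (4, -4) → (2, -4)
T2 reflect across y = 0: (2, -4) → (2, 4)

T(p) = (2, 4)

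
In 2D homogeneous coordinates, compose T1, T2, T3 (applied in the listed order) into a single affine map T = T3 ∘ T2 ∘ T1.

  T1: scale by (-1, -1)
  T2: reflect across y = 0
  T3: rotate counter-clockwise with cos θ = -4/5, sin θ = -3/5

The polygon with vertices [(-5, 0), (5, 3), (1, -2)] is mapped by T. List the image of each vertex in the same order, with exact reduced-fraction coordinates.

T1 scale by (-1, -1): (-5, 0) → (5, 0); (5, 3) → (-5, -3); (1, -2) → (-1, 2)
T2 reflect across y = 0: (5, 0) → (5, 0); (-5, -3) → (-5, 3); (-1, 2) → (-1, -2)
T3 rotate counter-clockwise with cos θ = -4/5, sin θ = -3/5: (5, 0) → (-4, -3); (-5, 3) → (29/5, 3/5); (-1, -2) → (-2/5, 11/5)

image vertices: (-4, -3), (29/5, 3/5), (-2/5, 11/5)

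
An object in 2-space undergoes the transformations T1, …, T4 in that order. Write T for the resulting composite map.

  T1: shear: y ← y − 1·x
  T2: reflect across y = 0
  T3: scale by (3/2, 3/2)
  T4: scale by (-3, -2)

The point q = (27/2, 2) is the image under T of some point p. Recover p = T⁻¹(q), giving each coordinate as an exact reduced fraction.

T1 = [1 0 0; -1 1 0; 0 0 1]
T2·T1 = [1 0 0; 1 -1 0; 0 0 1]
T3·…·T1 = [3/2 0 0; 3/2 -3/2 0; 0 0 1]
T4·…·T1 = [-9/2 0 0; -3 3 0; 0 0 1]
det M = -27/2; M⁻¹ = [-2/9 0 0; -2/9 1/3 0; 0 0 1]
M⁻¹ · (27/2, 2)ᵀ = (-3, -7/3)ᵀ

p = (-3, -7/3)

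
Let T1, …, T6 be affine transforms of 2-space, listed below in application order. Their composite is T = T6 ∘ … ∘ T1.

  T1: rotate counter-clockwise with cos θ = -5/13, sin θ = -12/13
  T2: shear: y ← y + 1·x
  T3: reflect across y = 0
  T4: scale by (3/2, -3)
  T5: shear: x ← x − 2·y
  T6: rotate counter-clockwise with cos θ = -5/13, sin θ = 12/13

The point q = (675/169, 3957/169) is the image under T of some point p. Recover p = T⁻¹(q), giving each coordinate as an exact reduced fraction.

T1 = [-5/13 12/13 0; -12/13 -5/13 0; 0 0 1]
T2·T1 = [-5/13 12/13 0; -17/13 7/13 0; 0 0 1]
T3·…·T1 = [-5/13 12/13 0; 17/13 -7/13 0; 0 0 1]
T4·…·T1 = [-15/26 18/13 0; -51/13 21/13 0; 0 0 1]
T5·…·T1 = [189/26 -24/13 0; -51/13 21/13 0; 0 0 1]
T6·…·T1 = [279/338 -132/169 0; 1389/169 -393/169 0; 0 0 1]
det M = 9/2; M⁻¹ = [-262/507 88/507 0; -926/507 31/169 0; 0 0 1]
M⁻¹ · (675/169, 3957/169)ᵀ = (2, -3)ᵀ

p = (2, -3)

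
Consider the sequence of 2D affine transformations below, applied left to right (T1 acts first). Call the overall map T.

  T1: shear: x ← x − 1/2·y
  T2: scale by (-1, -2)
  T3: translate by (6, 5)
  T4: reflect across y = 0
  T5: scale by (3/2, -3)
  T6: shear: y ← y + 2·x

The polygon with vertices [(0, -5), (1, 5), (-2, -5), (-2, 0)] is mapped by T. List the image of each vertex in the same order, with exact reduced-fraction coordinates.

T1 shear: x ← x − 1/2·y: (0, -5) → (5/2, -5); (1, 5) → (-3/2, 5); (-2, -5) → (1/2, -5); (-2, 0) → (-2, 0)
T2 scale by (-1, -2): (5/2, -5) → (-5/2, 10); (-3/2, 5) → (3/2, -10); (1/2, -5) → (-1/2, 10); (-2, 0) → (2, 0)
T3 translate by (6, 5): (-5/2, 10) → (7/2, 15); (3/2, -10) → (15/2, -5); (-1/2, 10) → (11/2, 15); (2, 0) → (8, 5)
T4 reflect across y = 0: (7/2, 15) → (7/2, -15); (15/2, -5) → (15/2, 5); (11/2, 15) → (11/2, -15); (8, 5) → (8, -5)
T5 scale by (3/2, -3): (7/2, -15) → (21/4, 45); (15/2, 5) → (45/4, -15); (11/2, -15) → (33/4, 45); (8, -5) → (12, 15)
T6 shear: y ← y + 2·x: (21/4, 45) → (21/4, 111/2); (45/4, -15) → (45/4, 15/2); (33/4, 45) → (33/4, 123/2); (12, 15) → (12, 39)

image vertices: (21/4, 111/2), (45/4, 15/2), (33/4, 123/2), (12, 39)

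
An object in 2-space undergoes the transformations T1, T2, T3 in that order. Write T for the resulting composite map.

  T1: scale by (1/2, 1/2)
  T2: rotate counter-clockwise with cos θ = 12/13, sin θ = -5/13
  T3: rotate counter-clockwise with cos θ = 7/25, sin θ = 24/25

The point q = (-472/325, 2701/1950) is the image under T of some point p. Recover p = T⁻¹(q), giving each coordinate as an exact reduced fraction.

T1 = [1/2 0 0; 0 1/2 0; 0 0 1]
T2·T1 = [6/13 5/26 0; -5/26 6/13 0; 0 0 1]
T3·…·T1 = [102/325 -253/650 0; 253/650 102/325 0; 0 0 1]
det M = 1/4; M⁻¹ = [408/325 506/325 0; -506/325 408/325 0; 0 0 1]
M⁻¹ · (-472/325, 2701/1950)ᵀ = (1/3, 4)ᵀ

p = (1/3, 4)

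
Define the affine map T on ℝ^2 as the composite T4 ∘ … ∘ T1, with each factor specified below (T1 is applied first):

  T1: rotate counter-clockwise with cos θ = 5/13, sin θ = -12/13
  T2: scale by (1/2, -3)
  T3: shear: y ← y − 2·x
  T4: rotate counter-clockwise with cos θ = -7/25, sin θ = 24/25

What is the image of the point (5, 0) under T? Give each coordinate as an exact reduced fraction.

T1 rotate counter-clockwise with cos θ = 5/13, sin θ = -12/13: (5, 0) → (25/13, -60/13)
T2 scale by (1/2, -3): (25/13, -60/13) → (25/26, 180/13)
T3 shear: y ← y − 2·x: (25/26, 180/13) → (25/26, 155/13)
T4 rotate counter-clockwise with cos θ = -7/25, sin θ = 24/25: (25/26, 155/13) → (-1523/130, -157/65)

T(p) = (-1523/130, -157/65)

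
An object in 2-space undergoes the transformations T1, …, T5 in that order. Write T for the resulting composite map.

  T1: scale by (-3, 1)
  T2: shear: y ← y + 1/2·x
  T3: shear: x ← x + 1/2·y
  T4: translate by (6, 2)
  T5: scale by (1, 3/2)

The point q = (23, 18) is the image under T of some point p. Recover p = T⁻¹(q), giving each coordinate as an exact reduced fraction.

p = (-4, 4)

T1 = [-3 0 0; 0 1 0; 0 0 1]
T2·T1 = [-3 0 0; -3/2 1 0; 0 0 1]
T3·…·T1 = [-15/4 1/2 0; -3/2 1 0; 0 0 1]
T4·…·T1 = [-15/4 1/2 6; -3/2 1 2; 0 0 1]
T5·…·T1 = [-15/4 1/2 6; -9/4 3/2 3; 0 0 1]
det M = -9/2; M⁻¹ = [-1/3 1/9 5/3; -1/2 5/6 1/2; 0 0 1]
M⁻¹ · (23, 18)ᵀ = (-4, 4)ᵀ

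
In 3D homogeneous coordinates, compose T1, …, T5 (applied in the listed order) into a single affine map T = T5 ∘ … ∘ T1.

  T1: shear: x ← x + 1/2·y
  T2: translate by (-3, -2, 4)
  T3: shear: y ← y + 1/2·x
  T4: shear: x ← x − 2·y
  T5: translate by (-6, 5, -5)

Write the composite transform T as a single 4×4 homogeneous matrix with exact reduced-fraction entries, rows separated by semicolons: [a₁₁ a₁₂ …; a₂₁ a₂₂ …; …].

T = [0 -2 0 -2; 1/2 5/4 0 3/2; 0 0 1 -1; 0 0 0 1]

T1 = [1 1/2 0 0; 0 1 0 0; 0 0 1 0; 0 0 0 1]
T2·T1 = [1 1/2 0 -3; 0 1 0 -2; 0 0 1 4; 0 0 0 1]
T3·…·T1 = [1 1/2 0 -3; 1/2 5/4 0 -7/2; 0 0 1 4; 0 0 0 1]
T4·…·T1 = [0 -2 0 4; 1/2 5/4 0 -7/2; 0 0 1 4; 0 0 0 1]
T5·…·T1 = [0 -2 0 -2; 1/2 5/4 0 3/2; 0 0 1 -1; 0 0 0 1]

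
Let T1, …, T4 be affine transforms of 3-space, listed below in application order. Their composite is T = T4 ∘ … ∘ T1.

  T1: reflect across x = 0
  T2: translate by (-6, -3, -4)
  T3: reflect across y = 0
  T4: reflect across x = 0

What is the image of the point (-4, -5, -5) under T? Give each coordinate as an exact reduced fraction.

T1 reflect across x = 0: (-4, -5, -5) → (4, -5, -5)
T2 translate by (-6, -3, -4): (4, -5, -5) → (-2, -8, -9)
T3 reflect across y = 0: (-2, -8, -9) → (-2, 8, -9)
T4 reflect across x = 0: (-2, 8, -9) → (2, 8, -9)

T(p) = (2, 8, -9)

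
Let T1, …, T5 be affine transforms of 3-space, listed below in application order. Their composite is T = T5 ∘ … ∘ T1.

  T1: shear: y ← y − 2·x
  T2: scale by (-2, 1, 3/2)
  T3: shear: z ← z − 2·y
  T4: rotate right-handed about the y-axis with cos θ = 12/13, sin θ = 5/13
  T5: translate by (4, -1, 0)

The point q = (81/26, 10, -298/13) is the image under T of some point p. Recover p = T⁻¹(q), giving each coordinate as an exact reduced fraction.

T1 = [1 0 0 0; -2 1 0 0; 0 0 1 0; 0 0 0 1]
T2·T1 = [-2 0 0 0; -2 1 0 0; 0 0 3/2 0; 0 0 0 1]
T3·…·T1 = [-2 0 0 0; -2 1 0 0; 4 -2 3/2 0; 0 0 0 1]
T4·…·T1 = [-4/13 -10/13 15/26 0; -2 1 0 0; 58/13 -24/13 18/13 0; 0 0 0 1]
T5·…·T1 = [-4/13 -10/13 15/26 4; -2 1 0 -1; 58/13 -24/13 18/13 0; 0 0 0 1]
det M = -3; M⁻¹ = [-6/13 0 5/26 24/13; -12/13 1 5/13 61/13; 10/39 4/3 8/13 4/13; 0 0 0 1]
M⁻¹ · (81/26, 10, -298/13)ᵀ = (-4, 3, 1/3)ᵀ

p = (-4, 3, 1/3)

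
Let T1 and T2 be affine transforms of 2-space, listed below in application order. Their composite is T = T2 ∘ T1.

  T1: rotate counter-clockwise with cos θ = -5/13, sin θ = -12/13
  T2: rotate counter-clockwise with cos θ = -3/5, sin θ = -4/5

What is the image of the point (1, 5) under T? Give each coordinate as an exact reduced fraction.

T1 rotate counter-clockwise with cos θ = -5/13, sin θ = -12/13: (1, 5) → (55/13, -37/13)
T2 rotate counter-clockwise with cos θ = -3/5, sin θ = -4/5: (55/13, -37/13) → (-313/65, -109/65)

T(p) = (-313/65, -109/65)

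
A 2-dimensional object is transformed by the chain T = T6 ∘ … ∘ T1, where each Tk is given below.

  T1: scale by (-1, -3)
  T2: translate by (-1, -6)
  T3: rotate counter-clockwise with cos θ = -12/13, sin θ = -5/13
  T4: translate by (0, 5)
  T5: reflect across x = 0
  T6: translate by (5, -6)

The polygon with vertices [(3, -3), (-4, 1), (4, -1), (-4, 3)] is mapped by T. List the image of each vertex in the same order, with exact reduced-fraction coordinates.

T1 scale by (-1, -3): (3, -3) → (-3, 9); (-4, 1) → (4, -3); (4, -1) → (-4, 3); (-4, 3) → (4, -9)
T2 translate by (-1, -6): (-3, 9) → (-4, 3); (4, -3) → (3, -9); (-4, 3) → (-5, -3); (4, -9) → (3, -15)
T3 rotate counter-clockwise with cos θ = -12/13, sin θ = -5/13: (-4, 3) → (63/13, -16/13); (3, -9) → (-81/13, 93/13); (-5, -3) → (45/13, 61/13); (3, -15) → (-111/13, 165/13)
T4 translate by (0, 5): (63/13, -16/13) → (63/13, 49/13); (-81/13, 93/13) → (-81/13, 158/13); (45/13, 61/13) → (45/13, 126/13); (-111/13, 165/13) → (-111/13, 230/13)
T5 reflect across x = 0: (63/13, 49/13) → (-63/13, 49/13); (-81/13, 158/13) → (81/13, 158/13); (45/13, 126/13) → (-45/13, 126/13); (-111/13, 230/13) → (111/13, 230/13)
T6 translate by (5, -6): (-63/13, 49/13) → (2/13, -29/13); (81/13, 158/13) → (146/13, 80/13); (-45/13, 126/13) → (20/13, 48/13); (111/13, 230/13) → (176/13, 152/13)

image vertices: (2/13, -29/13), (146/13, 80/13), (20/13, 48/13), (176/13, 152/13)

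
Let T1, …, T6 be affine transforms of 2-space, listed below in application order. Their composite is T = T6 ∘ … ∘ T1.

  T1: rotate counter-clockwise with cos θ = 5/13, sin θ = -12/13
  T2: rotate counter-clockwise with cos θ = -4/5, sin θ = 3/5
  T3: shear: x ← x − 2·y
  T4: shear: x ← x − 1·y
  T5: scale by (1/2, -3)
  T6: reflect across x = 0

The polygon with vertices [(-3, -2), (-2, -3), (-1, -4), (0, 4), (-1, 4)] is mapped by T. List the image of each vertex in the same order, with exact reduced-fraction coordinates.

T1 rotate counter-clockwise with cos θ = 5/13, sin θ = -12/13: (-3, -2) → (-3, 2); (-2, -3) → (-46/13, 9/13); (-1, -4) → (-53/13, -8/13); (0, 4) → (48/13, 20/13); (-1, 4) → (43/13, 32/13)
T2 rotate counter-clockwise with cos θ = -4/5, sin θ = 3/5: (-3, 2) → (6/5, -17/5); (-46/13, 9/13) → (157/65, -174/65); (-53/13, -8/13) → (236/65, -127/65); (48/13, 20/13) → (-252/65, 64/65); (43/13, 32/13) → (-268/65, 1/65)
T3 shear: x ← x − 2·y: (6/5, -17/5) → (8, -17/5); (157/65, -174/65) → (101/13, -174/65); (236/65, -127/65) → (98/13, -127/65); (-252/65, 64/65) → (-76/13, 64/65); (-268/65, 1/65) → (-54/13, 1/65)
T4 shear: x ← x − 1·y: (8, -17/5) → (57/5, -17/5); (101/13, -174/65) → (679/65, -174/65); (98/13, -127/65) → (617/65, -127/65); (-76/13, 64/65) → (-444/65, 64/65); (-54/13, 1/65) → (-271/65, 1/65)
T5 scale by (1/2, -3): (57/5, -17/5) → (57/10, 51/5); (679/65, -174/65) → (679/130, 522/65); (617/65, -127/65) → (617/130, 381/65); (-444/65, 64/65) → (-222/65, -192/65); (-271/65, 1/65) → (-271/130, -3/65)
T6 reflect across x = 0: (57/10, 51/5) → (-57/10, 51/5); (679/130, 522/65) → (-679/130, 522/65); (617/130, 381/65) → (-617/130, 381/65); (-222/65, -192/65) → (222/65, -192/65); (-271/130, -3/65) → (271/130, -3/65)

image vertices: (-57/10, 51/5), (-679/130, 522/65), (-617/130, 381/65), (222/65, -192/65), (271/130, -3/65)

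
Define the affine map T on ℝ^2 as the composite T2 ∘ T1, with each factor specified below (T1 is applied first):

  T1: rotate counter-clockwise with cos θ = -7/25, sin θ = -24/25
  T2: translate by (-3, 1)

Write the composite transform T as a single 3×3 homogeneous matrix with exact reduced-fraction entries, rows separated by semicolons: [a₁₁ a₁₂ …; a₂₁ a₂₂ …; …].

T1 = [-7/25 24/25 0; -24/25 -7/25 0; 0 0 1]
T2·T1 = [-7/25 24/25 -3; -24/25 -7/25 1; 0 0 1]

T = [-7/25 24/25 -3; -24/25 -7/25 1; 0 0 1]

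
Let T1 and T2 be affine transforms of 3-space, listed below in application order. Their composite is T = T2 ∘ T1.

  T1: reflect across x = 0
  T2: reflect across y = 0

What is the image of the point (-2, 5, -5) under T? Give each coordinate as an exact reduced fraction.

T(p) = (2, -5, -5)

T1 reflect across x = 0: (-2, 5, -5) → (2, 5, -5)
T2 reflect across y = 0: (2, 5, -5) → (2, -5, -5)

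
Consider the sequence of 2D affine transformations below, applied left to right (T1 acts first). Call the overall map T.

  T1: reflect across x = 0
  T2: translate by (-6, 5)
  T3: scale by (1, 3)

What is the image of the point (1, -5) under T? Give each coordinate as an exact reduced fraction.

T(p) = (-7, 0)

T1 reflect across x = 0: (1, -5) → (-1, -5)
T2 translate by (-6, 5): (-1, -5) → (-7, 0)
T3 scale by (1, 3): (-7, 0) → (-7, 0)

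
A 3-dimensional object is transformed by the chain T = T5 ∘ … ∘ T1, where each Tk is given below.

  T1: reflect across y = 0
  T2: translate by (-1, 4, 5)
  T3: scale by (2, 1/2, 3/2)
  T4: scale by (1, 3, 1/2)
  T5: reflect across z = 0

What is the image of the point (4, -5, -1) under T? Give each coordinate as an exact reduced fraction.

T1 reflect across y = 0: (4, -5, -1) → (4, 5, -1)
T2 translate by (-1, 4, 5): (4, 5, -1) → (3, 9, 4)
T3 scale by (2, 1/2, 3/2): (3, 9, 4) → (6, 9/2, 6)
T4 scale by (1, 3, 1/2): (6, 9/2, 6) → (6, 27/2, 3)
T5 reflect across z = 0: (6, 27/2, 3) → (6, 27/2, -3)

T(p) = (6, 27/2, -3)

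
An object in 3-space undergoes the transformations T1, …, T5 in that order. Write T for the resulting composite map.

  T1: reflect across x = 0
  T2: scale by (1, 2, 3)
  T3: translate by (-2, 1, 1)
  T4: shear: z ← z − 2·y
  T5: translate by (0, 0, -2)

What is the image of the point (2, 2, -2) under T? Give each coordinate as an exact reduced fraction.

T(p) = (-4, 5, -17)

T1 reflect across x = 0: (2, 2, -2) → (-2, 2, -2)
T2 scale by (1, 2, 3): (-2, 2, -2) → (-2, 4, -6)
T3 translate by (-2, 1, 1): (-2, 4, -6) → (-4, 5, -5)
T4 shear: z ← z − 2·y: (-4, 5, -5) → (-4, 5, -15)
T5 translate by (0, 0, -2): (-4, 5, -15) → (-4, 5, -17)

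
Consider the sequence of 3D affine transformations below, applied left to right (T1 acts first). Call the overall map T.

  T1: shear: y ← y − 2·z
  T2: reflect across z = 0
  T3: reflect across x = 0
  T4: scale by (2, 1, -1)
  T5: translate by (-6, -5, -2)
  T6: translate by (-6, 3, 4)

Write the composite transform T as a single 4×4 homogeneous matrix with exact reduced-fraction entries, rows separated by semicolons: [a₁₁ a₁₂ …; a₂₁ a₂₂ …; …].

T1 = [1 0 0 0; 0 1 -2 0; 0 0 1 0; 0 0 0 1]
T2·T1 = [1 0 0 0; 0 1 -2 0; 0 0 -1 0; 0 0 0 1]
T3·…·T1 = [-1 0 0 0; 0 1 -2 0; 0 0 -1 0; 0 0 0 1]
T4·…·T1 = [-2 0 0 0; 0 1 -2 0; 0 0 1 0; 0 0 0 1]
T5·…·T1 = [-2 0 0 -6; 0 1 -2 -5; 0 0 1 -2; 0 0 0 1]
T6·…·T1 = [-2 0 0 -12; 0 1 -2 -2; 0 0 1 2; 0 0 0 1]

T = [-2 0 0 -12; 0 1 -2 -2; 0 0 1 2; 0 0 0 1]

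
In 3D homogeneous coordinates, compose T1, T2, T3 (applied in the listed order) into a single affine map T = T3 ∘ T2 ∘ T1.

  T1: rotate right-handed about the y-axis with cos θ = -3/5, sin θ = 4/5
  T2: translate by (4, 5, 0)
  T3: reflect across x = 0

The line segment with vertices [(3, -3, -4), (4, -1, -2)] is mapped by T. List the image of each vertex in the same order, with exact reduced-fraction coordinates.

T1 rotate right-handed about the y-axis with cos θ = -3/5, sin θ = 4/5: (3, -3, -4) → (-5, -3, 0); (4, -1, -2) → (-4, -1, -2)
T2 translate by (4, 5, 0): (-5, -3, 0) → (-1, 2, 0); (-4, -1, -2) → (0, 4, -2)
T3 reflect across x = 0: (-1, 2, 0) → (1, 2, 0); (0, 4, -2) → (0, 4, -2)

image vertices: (1, 2, 0), (0, 4, -2)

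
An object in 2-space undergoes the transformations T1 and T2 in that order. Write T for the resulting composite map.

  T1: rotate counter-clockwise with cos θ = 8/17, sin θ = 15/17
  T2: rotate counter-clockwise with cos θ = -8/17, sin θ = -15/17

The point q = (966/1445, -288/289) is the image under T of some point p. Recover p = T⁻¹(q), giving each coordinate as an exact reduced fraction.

T1 = [8/17 -15/17 0; 15/17 8/17 0; 0 0 1]
T2·T1 = [161/289 240/289 0; -240/289 161/289 0; 0 0 1]
det M = 1; M⁻¹ = [161/289 -240/289 0; 240/289 161/289 0; 0 0 1]
M⁻¹ · (966/1445, -288/289)ᵀ = (6/5, 0)ᵀ

p = (6/5, 0)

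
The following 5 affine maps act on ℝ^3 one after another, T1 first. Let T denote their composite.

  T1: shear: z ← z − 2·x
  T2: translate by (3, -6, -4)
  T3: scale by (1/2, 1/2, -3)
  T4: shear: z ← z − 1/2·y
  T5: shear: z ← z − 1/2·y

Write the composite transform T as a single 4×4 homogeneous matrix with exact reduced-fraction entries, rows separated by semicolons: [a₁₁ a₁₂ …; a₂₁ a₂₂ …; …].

T = [1/2 0 0 3/2; 0 1/2 0 -3; 6 -1/2 -3 15; 0 0 0 1]

T1 = [1 0 0 0; 0 1 0 0; -2 0 1 0; 0 0 0 1]
T2·T1 = [1 0 0 3; 0 1 0 -6; -2 0 1 -4; 0 0 0 1]
T3·…·T1 = [1/2 0 0 3/2; 0 1/2 0 -3; 6 0 -3 12; 0 0 0 1]
T4·…·T1 = [1/2 0 0 3/2; 0 1/2 0 -3; 6 -1/4 -3 27/2; 0 0 0 1]
T5·…·T1 = [1/2 0 0 3/2; 0 1/2 0 -3; 6 -1/2 -3 15; 0 0 0 1]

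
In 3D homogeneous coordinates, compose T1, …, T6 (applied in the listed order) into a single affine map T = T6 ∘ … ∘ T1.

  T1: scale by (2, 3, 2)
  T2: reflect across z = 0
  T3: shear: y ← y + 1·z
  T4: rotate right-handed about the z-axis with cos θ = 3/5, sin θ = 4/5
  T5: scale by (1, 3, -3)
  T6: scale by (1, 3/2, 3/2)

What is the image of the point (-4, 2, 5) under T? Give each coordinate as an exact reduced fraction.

T1 scale by (2, 3, 2): (-4, 2, 5) → (-8, 6, 10)
T2 reflect across z = 0: (-8, 6, 10) → (-8, 6, -10)
T3 shear: y ← y + 1·z: (-8, 6, -10) → (-8, -4, -10)
T4 rotate right-handed about the z-axis with cos θ = 3/5, sin θ = 4/5: (-8, -4, -10) → (-8/5, -44/5, -10)
T5 scale by (1, 3, -3): (-8/5, -44/5, -10) → (-8/5, -132/5, 30)
T6 scale by (1, 3/2, 3/2): (-8/5, -132/5, 30) → (-8/5, -198/5, 45)

T(p) = (-8/5, -198/5, 45)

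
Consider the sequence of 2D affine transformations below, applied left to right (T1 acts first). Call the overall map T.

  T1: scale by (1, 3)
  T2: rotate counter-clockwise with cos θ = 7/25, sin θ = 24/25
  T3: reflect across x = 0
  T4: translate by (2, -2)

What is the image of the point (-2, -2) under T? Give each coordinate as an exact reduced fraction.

T1 scale by (1, 3): (-2, -2) → (-2, -6)
T2 rotate counter-clockwise with cos θ = 7/25, sin θ = 24/25: (-2, -6) → (26/5, -18/5)
T3 reflect across x = 0: (26/5, -18/5) → (-26/5, -18/5)
T4 translate by (2, -2): (-26/5, -18/5) → (-16/5, -28/5)

T(p) = (-16/5, -28/5)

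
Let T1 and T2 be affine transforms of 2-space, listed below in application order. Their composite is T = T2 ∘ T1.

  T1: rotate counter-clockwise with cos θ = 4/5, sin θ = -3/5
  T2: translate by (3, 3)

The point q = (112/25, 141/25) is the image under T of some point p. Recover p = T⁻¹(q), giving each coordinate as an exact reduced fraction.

T1 = [4/5 3/5 0; -3/5 4/5 0; 0 0 1]
T2·T1 = [4/5 3/5 3; -3/5 4/5 3; 0 0 1]
det M = 1; M⁻¹ = [4/5 -3/5 -3/5; 3/5 4/5 -21/5; 0 0 1]
M⁻¹ · (112/25, 141/25)ᵀ = (-2/5, 3)ᵀ

p = (-2/5, 3)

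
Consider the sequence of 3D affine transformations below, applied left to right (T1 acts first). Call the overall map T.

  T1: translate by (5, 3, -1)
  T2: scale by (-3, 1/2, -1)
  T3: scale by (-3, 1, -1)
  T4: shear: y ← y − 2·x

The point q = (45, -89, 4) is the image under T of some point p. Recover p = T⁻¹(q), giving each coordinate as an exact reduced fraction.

T1 = [1 0 0 5; 0 1 0 3; 0 0 1 -1; 0 0 0 1]
T2·T1 = [-3 0 0 -15; 0 1/2 0 3/2; 0 0 -1 1; 0 0 0 1]
T3·…·T1 = [9 0 0 45; 0 1/2 0 3/2; 0 0 1 -1; 0 0 0 1]
T4·…·T1 = [9 0 0 45; -18 1/2 0 -177/2; 0 0 1 -1; 0 0 0 1]
det M = 9/2; M⁻¹ = [1/9 0 0 -5; 4 2 0 -3; 0 0 1 1; 0 0 0 1]
M⁻¹ · (45, -89, 4)ᵀ = (0, -1, 5)ᵀ

p = (0, -1, 5)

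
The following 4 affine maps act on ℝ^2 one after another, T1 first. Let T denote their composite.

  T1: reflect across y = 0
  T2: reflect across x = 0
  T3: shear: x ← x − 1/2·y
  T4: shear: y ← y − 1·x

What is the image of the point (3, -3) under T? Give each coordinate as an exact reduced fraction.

T(p) = (-9/2, 15/2)

T1 reflect across y = 0: (3, -3) → (3, 3)
T2 reflect across x = 0: (3, 3) → (-3, 3)
T3 shear: x ← x − 1/2·y: (-3, 3) → (-9/2, 3)
T4 shear: y ← y − 1·x: (-9/2, 3) → (-9/2, 15/2)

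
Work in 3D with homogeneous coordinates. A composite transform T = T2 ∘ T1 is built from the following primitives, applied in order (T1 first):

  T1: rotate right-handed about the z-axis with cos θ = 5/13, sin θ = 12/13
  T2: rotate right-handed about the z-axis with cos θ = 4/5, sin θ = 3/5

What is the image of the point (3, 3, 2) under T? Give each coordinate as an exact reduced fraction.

T1 rotate right-handed about the z-axis with cos θ = 5/13, sin θ = 12/13: (3, 3, 2) → (-21/13, 51/13, 2)
T2 rotate right-handed about the z-axis with cos θ = 4/5, sin θ = 3/5: (-21/13, 51/13, 2) → (-237/65, 141/65, 2)

T(p) = (-237/65, 141/65, 2)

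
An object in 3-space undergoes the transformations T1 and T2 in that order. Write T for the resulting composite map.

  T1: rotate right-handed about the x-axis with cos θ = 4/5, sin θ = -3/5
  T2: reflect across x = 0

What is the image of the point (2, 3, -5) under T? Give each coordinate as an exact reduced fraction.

T(p) = (-2, -3/5, -29/5)

T1 rotate right-handed about the x-axis with cos θ = 4/5, sin θ = -3/5: (2, 3, -5) → (2, -3/5, -29/5)
T2 reflect across x = 0: (2, -3/5, -29/5) → (-2, -3/5, -29/5)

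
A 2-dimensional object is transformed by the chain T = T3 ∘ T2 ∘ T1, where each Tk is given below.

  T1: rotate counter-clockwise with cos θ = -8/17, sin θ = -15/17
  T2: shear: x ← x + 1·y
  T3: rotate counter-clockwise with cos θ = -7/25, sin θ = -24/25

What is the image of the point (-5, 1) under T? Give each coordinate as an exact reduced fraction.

T1 rotate counter-clockwise with cos θ = -8/17, sin θ = -15/17: (-5, 1) → (55/17, 67/17)
T2 shear: x ← x + 1·y: (55/17, 67/17) → (122/17, 67/17)
T3 rotate counter-clockwise with cos θ = -7/25, sin θ = -24/25: (122/17, 67/17) → (754/425, -3397/425)

T(p) = (754/425, -3397/425)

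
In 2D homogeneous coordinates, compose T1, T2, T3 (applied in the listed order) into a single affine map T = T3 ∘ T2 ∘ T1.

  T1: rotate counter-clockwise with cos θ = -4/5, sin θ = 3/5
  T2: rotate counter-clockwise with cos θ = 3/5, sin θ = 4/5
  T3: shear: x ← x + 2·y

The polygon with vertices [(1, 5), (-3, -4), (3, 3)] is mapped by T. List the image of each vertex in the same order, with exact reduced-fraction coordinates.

T1 rotate counter-clockwise with cos θ = -4/5, sin θ = 3/5: (1, 5) → (-19/5, -17/5); (-3, -4) → (24/5, 7/5); (3, 3) → (-21/5, -3/5)
T2 rotate counter-clockwise with cos θ = 3/5, sin θ = 4/5: (-19/5, -17/5) → (11/25, -127/25); (24/5, 7/5) → (44/25, 117/25); (-21/5, -3/5) → (-51/25, -93/25)
T3 shear: x ← x + 2·y: (11/25, -127/25) → (-243/25, -127/25); (44/25, 117/25) → (278/25, 117/25); (-51/25, -93/25) → (-237/25, -93/25)

image vertices: (-243/25, -127/25), (278/25, 117/25), (-237/25, -93/25)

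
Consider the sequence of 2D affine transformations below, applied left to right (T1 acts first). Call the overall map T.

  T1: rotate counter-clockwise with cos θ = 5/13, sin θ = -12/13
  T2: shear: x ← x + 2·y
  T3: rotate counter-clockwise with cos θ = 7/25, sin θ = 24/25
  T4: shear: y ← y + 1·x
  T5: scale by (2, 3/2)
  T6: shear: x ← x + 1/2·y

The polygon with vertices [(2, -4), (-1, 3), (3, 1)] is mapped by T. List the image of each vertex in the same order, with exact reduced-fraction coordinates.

image vertices: (-4041/650, -4737/325), (1526/325, 3264/325), (1159/650, -837/325)

T1 rotate counter-clockwise with cos θ = 5/13, sin θ = -12/13: (2, -4) → (-38/13, -44/13); (-1, 3) → (31/13, 27/13); (3, 1) → (27/13, -31/13)
T2 shear: x ← x + 2·y: (-38/13, -44/13) → (-126/13, -44/13); (31/13, 27/13) → (85/13, 27/13); (27/13, -31/13) → (-35/13, -31/13)
T3 rotate counter-clockwise with cos θ = 7/25, sin θ = 24/25: (-126/13, -44/13) → (174/325, -3332/325); (85/13, 27/13) → (-53/325, 2229/325); (-35/13, -31/13) → (499/325, -1057/325)
T4 shear: y ← y + 1·x: (174/325, -3332/325) → (174/325, -3158/325); (-53/325, 2229/325) → (-53/325, 2176/325); (499/325, -1057/325) → (499/325, -558/325)
T5 scale by (2, 3/2): (174/325, -3158/325) → (348/325, -4737/325); (-53/325, 2176/325) → (-106/325, 3264/325); (499/325, -558/325) → (998/325, -837/325)
T6 shear: x ← x + 1/2·y: (348/325, -4737/325) → (-4041/650, -4737/325); (-106/325, 3264/325) → (1526/325, 3264/325); (998/325, -837/325) → (1159/650, -837/325)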